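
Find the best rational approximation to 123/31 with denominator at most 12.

Expand x = 123/31 as a continued fraction with the Euclidean algorithm:
  123 = 3*31 + 30, so a_0 = 3.
  31 = 1*30 + 1, so a_1 = 1.
  30 = 30*1 + 0, so a_2 = 30.
so x = [3; 1, 30].
Convergents (p_i = a_i*p_{i-1} + p_{i-2}, q_i = a_i*q_{i-1} + q_{i-2} with p_{-2}=0, p_{-1}=1, q_{-2}=1, q_{-1}=0), until the denominator exceeds 12:
  i=0: a_0=3, p_0 = 3*1 + 0 = 3, q_0 = 3*0 + 1 = 1.
  i=1: a_1=1, p_1 = 1*3 + 1 = 4, q_1 = 1*1 + 0 = 1.
  i=2: a_2=30, p_2 = 30*4 + 3 = 123, q_2 = 30*1 + 1 = 31.
q_2 = 31 > 12, so the last convergent with denominator <= 12 is p_1/q_1 = 4/1.
The closest fraction with denominator <= 12 is either p_1/q_1 or the intermediate fraction (k*p_1 + p_0)/(k*q_1 + q_0) with the largest k >= 1 whose denominator stays <= 12; these approach x as k grows, and every other convergent or intermediate fraction in range is farther away.
Largest k: floor((12 - q_0)/q_1) = floor((12 - 1)/1) = 11.
That gives (11*4 + 3)/(11*1 + 1) = 47/12.
Compare the errors: |x - 4/1| = |123*1 - 4*31|/(31*1) = 1/31, and |x - 47/12| = |123*12 - 47*31|/(31*12) = 19/372.
Cross-multiplying, 1*372 = 372 < 589 = 19*31, so 1/31 is smaller: the convergent 4/1 is closer to x than 47/12.

4/1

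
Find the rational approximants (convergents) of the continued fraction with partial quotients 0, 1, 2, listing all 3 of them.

Using the convergent recurrence p_i = a_i*p_{i-1} + p_{i-2}, q_i = a_i*q_{i-1} + q_{i-2} with p_{-2}=0, p_{-1}=1, q_{-2}=1, q_{-1}=0:
  i=0: a_0=0, p_0 = 0*1 + 0 = 0, q_0 = 0*0 + 1 = 1.
  i=1: a_1=1, p_1 = 1*0 + 1 = 1, q_1 = 1*1 + 0 = 1.
  i=2: a_2=2, p_2 = 2*1 + 0 = 2, q_2 = 2*1 + 1 = 3.

0/1, 1/1, 2/3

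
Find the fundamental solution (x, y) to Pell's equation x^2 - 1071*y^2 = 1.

(x, y) = (28799, 880)

First expand sqrt(1071) as a continued fraction. With x_i = (sqrt(1071) + m_i)/d_i and (m_0, d_0) = (0, 1): a_0 = floor(sqrt(1071)) = 32, since 32^2 = 1024 <= 1071 < 1089 = 33^2.
Iterate m_{i+1} = d_i*a_i - m_i, d_{i+1} = (1071 - m_{i+1}^2)/d_i, a_{i+1} = floor((a_0 + m_{i+1})/d_{i+1}):
  m_1 = 1*32 - 0 = 32, d_1 = (1071 - 32^2)/1 = 47/1 = 47, a_1 = floor((32 + 32)/47) = 1.
  m_2 = 47*1 - 32 = 15, d_2 = (1071 - 15^2)/47 = 846/47 = 18, a_2 = floor((32 + 15)/18) = 2.
  m_3 = 18*2 - 15 = 21, d_3 = (1071 - 21^2)/18 = 630/18 = 35, a_3 = floor((32 + 21)/35) = 1.
  m_4 = 35*1 - 21 = 14, d_4 = (1071 - 14^2)/35 = 875/35 = 25, a_4 = floor((32 + 14)/25) = 1.
  m_5 = 25*1 - 14 = 11, d_5 = (1071 - 11^2)/25 = 950/25 = 38, a_5 = floor((32 + 11)/38) = 1.
  m_6 = 38*1 - 11 = 27, d_6 = (1071 - 27^2)/38 = 342/38 = 9, a_6 = floor((32 + 27)/9) = 6.
  m_7 = 9*6 - 27 = 27, d_7 = (1071 - 27^2)/9 = 342/9 = 38, a_7 = floor((32 + 27)/38) = 1.
  m_8 = 38*1 - 27 = 11, d_8 = (1071 - 11^2)/38 = 950/38 = 25, a_8 = floor((32 + 11)/25) = 1.
  m_9 = 25*1 - 11 = 14, d_9 = (1071 - 14^2)/25 = 875/25 = 35, a_9 = floor((32 + 14)/35) = 1.
  m_10 = 35*1 - 14 = 21, d_10 = (1071 - 21^2)/35 = 630/35 = 18, a_10 = floor((32 + 21)/18) = 2.
  m_11 = 18*2 - 21 = 15, d_11 = (1071 - 15^2)/18 = 846/18 = 47, a_11 = floor((32 + 15)/47) = 1.
  m_12 = 47*1 - 15 = 32, d_12 = (1071 - 32^2)/47 = 47/47 = 1, a_12 = floor((32 + 32)/1) = 64.
  m_13 = 1*64 - 32 = 32, d_13 = (1071 - 32^2)/1 = 47/1 = 47: (m_13, d_13) = (m_1, d_1) = (32, 47), so from here the quotients repeat a_1, ..., a_12; the period length is 12.
So sqrt(1071) = [32; (1, 2, 1, 1, 1, 6, 1, 1, 1, 2, 1, 64)] with period length k = 12.
k is even, so the fundamental solution of x^2 - 1071y^2 = 1 is (p_{k-1}, q_{k-1}) = (p_11, q_11); compute convergents through index 11.
Convergents (p_i = a_i*p_{i-1} + p_{i-2}, q_i = a_i*q_{i-1} + q_{i-2} with p_{-2}=0, p_{-1}=1, q_{-2}=1, q_{-1}=0):
  i=0: a_0=32, p_0 = 32*1 + 0 = 32, q_0 = 32*0 + 1 = 1.
  i=1: a_1=1, p_1 = 1*32 + 1 = 33, q_1 = 1*1 + 0 = 1.
  i=2: a_2=2, p_2 = 2*33 + 32 = 98, q_2 = 2*1 + 1 = 3.
  i=3: a_3=1, p_3 = 1*98 + 33 = 131, q_3 = 1*3 + 1 = 4.
  i=4: a_4=1, p_4 = 1*131 + 98 = 229, q_4 = 1*4 + 3 = 7.
  i=5: a_5=1, p_5 = 1*229 + 131 = 360, q_5 = 1*7 + 4 = 11.
  i=6: a_6=6, p_6 = 6*360 + 229 = 2389, q_6 = 6*11 + 7 = 73.
  i=7: a_7=1, p_7 = 1*2389 + 360 = 2749, q_7 = 1*73 + 11 = 84.
  i=8: a_8=1, p_8 = 1*2749 + 2389 = 5138, q_8 = 1*84 + 73 = 157.
  i=9: a_9=1, p_9 = 1*5138 + 2749 = 7887, q_9 = 1*157 + 84 = 241.
  i=10: a_10=2, p_10 = 2*7887 + 5138 = 20912, q_10 = 2*241 + 157 = 639.
  i=11: a_11=1, p_11 = 1*20912 + 7887 = 28799, q_11 = 1*639 + 241 = 880.
Check: 28799^2 - 1071*880^2 = 829382401 - 829382400 = 1, so (x, y) = (28799, 880) solves the equation, and by the theorem it is the least positive solution.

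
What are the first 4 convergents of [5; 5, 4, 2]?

Using the convergent recurrence p_i = a_i*p_{i-1} + p_{i-2}, q_i = a_i*q_{i-1} + q_{i-2} with p_{-2}=0, p_{-1}=1, q_{-2}=1, q_{-1}=0:
  i=0: a_0=5, p_0 = 5*1 + 0 = 5, q_0 = 5*0 + 1 = 1.
  i=1: a_1=5, p_1 = 5*5 + 1 = 26, q_1 = 5*1 + 0 = 5.
  i=2: a_2=4, p_2 = 4*26 + 5 = 109, q_2 = 4*5 + 1 = 21.
  i=3: a_3=2, p_3 = 2*109 + 26 = 244, q_3 = 2*21 + 5 = 47.

5/1, 26/5, 109/21, 244/47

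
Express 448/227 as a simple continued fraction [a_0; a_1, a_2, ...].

Run the Euclidean algorithm on 448 and 227; the successive quotients are the partial quotients a_0, a_1, ... (each step inverts the fractional part left over by the previous one):
  448 = 1*227 + 221, so a_0 = 1.
  227 = 1*221 + 6, so a_1 = 1.
  221 = 36*6 + 5, so a_2 = 36.
  6 = 1*5 + 1, so a_3 = 1.
  5 = 5*1 + 0, so a_4 = 5.
The remainder reaches 0 after 5 divisions, so the expansion has 5 partial quotients, read off in order.

[1; 1, 36, 1, 5]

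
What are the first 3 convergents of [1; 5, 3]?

1/1, 6/5, 19/16

Using the convergent recurrence p_i = a_i*p_{i-1} + p_{i-2}, q_i = a_i*q_{i-1} + q_{i-2} with p_{-2}=0, p_{-1}=1, q_{-2}=1, q_{-1}=0:
  i=0: a_0=1, p_0 = 1*1 + 0 = 1, q_0 = 1*0 + 1 = 1.
  i=1: a_1=5, p_1 = 5*1 + 1 = 6, q_1 = 5*1 + 0 = 5.
  i=2: a_2=3, p_2 = 3*6 + 1 = 19, q_2 = 3*5 + 1 = 16.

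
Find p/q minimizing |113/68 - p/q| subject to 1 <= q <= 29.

Expand x = 113/68 as a continued fraction with the Euclidean algorithm:
  113 = 1*68 + 45, so a_0 = 1.
  68 = 1*45 + 23, so a_1 = 1.
  45 = 1*23 + 22, so a_2 = 1.
  23 = 1*22 + 1, so a_3 = 1.
  22 = 22*1 + 0, so a_4 = 22.
so x = [1; 1, 1, 1, 22].
Convergents (p_i = a_i*p_{i-1} + p_{i-2}, q_i = a_i*q_{i-1} + q_{i-2} with p_{-2}=0, p_{-1}=1, q_{-2}=1, q_{-1}=0), until the denominator exceeds 29:
  i=0: a_0=1, p_0 = 1*1 + 0 = 1, q_0 = 1*0 + 1 = 1.
  i=1: a_1=1, p_1 = 1*1 + 1 = 2, q_1 = 1*1 + 0 = 1.
  i=2: a_2=1, p_2 = 1*2 + 1 = 3, q_2 = 1*1 + 1 = 2.
  i=3: a_3=1, p_3 = 1*3 + 2 = 5, q_3 = 1*2 + 1 = 3.
  i=4: a_4=22, p_4 = 22*5 + 3 = 113, q_4 = 22*3 + 2 = 68.
q_4 = 68 > 29, so the last convergent with denominator <= 29 is p_3/q_3 = 5/3.
The closest fraction with denominator <= 29 is either p_3/q_3 or the intermediate fraction (k*p_3 + p_2)/(k*q_3 + q_2) with the largest k >= 1 whose denominator stays <= 29; these approach x as k grows, and every other convergent or intermediate fraction in range is farther away.
Largest k: floor((29 - q_2)/q_3) = floor((29 - 2)/3) = 9.
That gives (9*5 + 3)/(9*3 + 2) = 48/29.
Compare the errors: |x - 5/3| = |113*3 - 5*68|/(68*3) = 1/204, and |x - 48/29| = |113*29 - 48*68|/(68*29) = 13/1972.
Cross-multiplying, 1*1972 = 1972 < 2652 = 13*204, so 1/204 is smaller: the convergent 5/3 is closer to x than 48/29.

5/3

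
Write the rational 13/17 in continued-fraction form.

[0; 1, 3, 4]

Run the Euclidean algorithm on 13 and 17; the successive quotients are the partial quotients a_0, a_1, ... (each step inverts the fractional part left over by the previous one):
  13 = 0*17 + 13, so a_0 = 0.
  17 = 1*13 + 4, so a_1 = 1.
  13 = 3*4 + 1, so a_2 = 3.
  4 = 4*1 + 0, so a_3 = 4.
The remainder reaches 0 after 4 divisions, so the expansion has 4 partial quotients, read off in order.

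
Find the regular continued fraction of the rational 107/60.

Run the Euclidean algorithm on 107 and 60; the successive quotients are the partial quotients a_0, a_1, ... (each step inverts the fractional part left over by the previous one):
  107 = 1*60 + 47, so a_0 = 1.
  60 = 1*47 + 13, so a_1 = 1.
  47 = 3*13 + 8, so a_2 = 3.
  13 = 1*8 + 5, so a_3 = 1.
  8 = 1*5 + 3, so a_4 = 1.
  5 = 1*3 + 2, so a_5 = 1.
  3 = 1*2 + 1, so a_6 = 1.
  2 = 2*1 + 0, so a_7 = 2.
The remainder reaches 0 after 8 divisions, so the expansion has 8 partial quotients, read off in order.

[1; 1, 3, 1, 1, 1, 1, 2]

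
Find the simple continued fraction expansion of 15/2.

[7; 2]

Run the Euclidean algorithm on 15 and 2; the successive quotients are the partial quotients a_0, a_1, ... (each step inverts the fractional part left over by the previous one):
  15 = 7*2 + 1, so a_0 = 7.
  2 = 2*1 + 0, so a_1 = 2.
The remainder reaches 0 after 2 divisions, so the expansion has 2 partial quotients, read off in order.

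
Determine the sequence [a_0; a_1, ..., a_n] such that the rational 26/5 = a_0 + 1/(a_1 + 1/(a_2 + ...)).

[5; 5]

Run the Euclidean algorithm on 26 and 5; the successive quotients are the partial quotients a_0, a_1, ... (each step inverts the fractional part left over by the previous one):
  26 = 5*5 + 1, so a_0 = 5.
  5 = 5*1 + 0, so a_1 = 5.
The remainder reaches 0 after 2 divisions, so the expansion has 2 partial quotients, read off in order.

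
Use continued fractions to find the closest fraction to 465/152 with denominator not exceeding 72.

52/17

Expand x = 465/152 as a continued fraction with the Euclidean algorithm:
  465 = 3*152 + 9, so a_0 = 3.
  152 = 16*9 + 8, so a_1 = 16.
  9 = 1*8 + 1, so a_2 = 1.
  8 = 8*1 + 0, so a_3 = 8.
so x = [3; 16, 1, 8].
Convergents (p_i = a_i*p_{i-1} + p_{i-2}, q_i = a_i*q_{i-1} + q_{i-2} with p_{-2}=0, p_{-1}=1, q_{-2}=1, q_{-1}=0), until the denominator exceeds 72:
  i=0: a_0=3, p_0 = 3*1 + 0 = 3, q_0 = 3*0 + 1 = 1.
  i=1: a_1=16, p_1 = 16*3 + 1 = 49, q_1 = 16*1 + 0 = 16.
  i=2: a_2=1, p_2 = 1*49 + 3 = 52, q_2 = 1*16 + 1 = 17.
  i=3: a_3=8, p_3 = 8*52 + 49 = 465, q_3 = 8*17 + 16 = 152.
q_3 = 152 > 72, so the last convergent with denominator <= 72 is p_2/q_2 = 52/17.
The closest fraction with denominator <= 72 is either p_2/q_2 or the intermediate fraction (k*p_2 + p_1)/(k*q_2 + q_1) with the largest k >= 1 whose denominator stays <= 72; these approach x as k grows, and every other convergent or intermediate fraction in range is farther away.
Largest k: floor((72 - q_1)/q_2) = floor((72 - 16)/17) = 3.
That gives (3*52 + 49)/(3*17 + 16) = 205/67.
Compare the errors: |x - 52/17| = |465*17 - 52*152|/(152*17) = 1/2584, and |x - 205/67| = |465*67 - 205*152|/(152*67) = 5/10184.
Cross-multiplying, 1*10184 = 10184 < 12920 = 5*2584, so 1/2584 is smaller: the convergent 52/17 is closer to x than 205/67.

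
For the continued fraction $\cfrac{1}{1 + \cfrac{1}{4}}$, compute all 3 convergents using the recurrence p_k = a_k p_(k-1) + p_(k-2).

Using the convergent recurrence p_i = a_i*p_{i-1} + p_{i-2}, q_i = a_i*q_{i-1} + q_{i-2} with p_{-2}=0, p_{-1}=1, q_{-2}=1, q_{-1}=0:
  i=0: a_0=0, p_0 = 0*1 + 0 = 0, q_0 = 0*0 + 1 = 1.
  i=1: a_1=1, p_1 = 1*0 + 1 = 1, q_1 = 1*1 + 0 = 1.
  i=2: a_2=4, p_2 = 4*1 + 0 = 4, q_2 = 4*1 + 1 = 5.

0/1, 1/1, 4/5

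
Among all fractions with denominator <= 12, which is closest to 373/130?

23/8

Expand x = 373/130 as a continued fraction with the Euclidean algorithm:
  373 = 2*130 + 113, so a_0 = 2.
  130 = 1*113 + 17, so a_1 = 1.
  113 = 6*17 + 11, so a_2 = 6.
  17 = 1*11 + 6, so a_3 = 1.
  11 = 1*6 + 5, so a_4 = 1.
  6 = 1*5 + 1, so a_5 = 1.
  5 = 5*1 + 0, so a_6 = 5.
so x = [2; 1, 6, 1, 1, 1, 5].
Convergents (p_i = a_i*p_{i-1} + p_{i-2}, q_i = a_i*q_{i-1} + q_{i-2} with p_{-2}=0, p_{-1}=1, q_{-2}=1, q_{-1}=0), until the denominator exceeds 12:
  i=0: a_0=2, p_0 = 2*1 + 0 = 2, q_0 = 2*0 + 1 = 1.
  i=1: a_1=1, p_1 = 1*2 + 1 = 3, q_1 = 1*1 + 0 = 1.
  i=2: a_2=6, p_2 = 6*3 + 2 = 20, q_2 = 6*1 + 1 = 7.
  i=3: a_3=1, p_3 = 1*20 + 3 = 23, q_3 = 1*7 + 1 = 8.
  i=4: a_4=1, p_4 = 1*23 + 20 = 43, q_4 = 1*8 + 7 = 15.
q_4 = 15 > 12, so the last convergent with denominator <= 12 is p_3/q_3 = 23/8.
The closest fraction with denominator <= 12 is either p_3/q_3 or the intermediate fraction (k*p_3 + p_2)/(k*q_3 + q_2) with the largest k >= 1 whose denominator stays <= 12; these approach x as k grows, and every other convergent or intermediate fraction in range is farther away.
Largest k: floor((12 - q_2)/q_3) = floor((12 - 7)/8) = 0.
Since k = 0, no intermediate fraction beyond p_3/q_3 has denominator <= 12, so the convergent 23/8 is the closest (its error is |373*8 - 23*130|/(130*8) = 6/1040).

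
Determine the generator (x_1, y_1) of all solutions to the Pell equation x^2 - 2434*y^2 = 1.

First expand sqrt(2434) as a continued fraction. With x_i = (sqrt(2434) + m_i)/d_i and (m_0, d_0) = (0, 1): a_0 = floor(sqrt(2434)) = 49, since 49^2 = 2401 <= 2434 < 2500 = 50^2.
Iterate m_{i+1} = d_i*a_i - m_i, d_{i+1} = (2434 - m_{i+1}^2)/d_i, a_{i+1} = floor((a_0 + m_{i+1})/d_{i+1}):
  m_1 = 1*49 - 0 = 49, d_1 = (2434 - 49^2)/1 = 33/1 = 33, a_1 = floor((49 + 49)/33) = 2.
  m_2 = 33*2 - 49 = 17, d_2 = (2434 - 17^2)/33 = 2145/33 = 65, a_2 = floor((49 + 17)/65) = 1.
  m_3 = 65*1 - 17 = 48, d_3 = (2434 - 48^2)/65 = 130/65 = 2, a_3 = floor((49 + 48)/2) = 48.
  m_4 = 2*48 - 48 = 48, d_4 = (2434 - 48^2)/2 = 130/2 = 65, a_4 = floor((49 + 48)/65) = 1.
  m_5 = 65*1 - 48 = 17, d_5 = (2434 - 17^2)/65 = 2145/65 = 33, a_5 = floor((49 + 17)/33) = 2.
  m_6 = 33*2 - 17 = 49, d_6 = (2434 - 49^2)/33 = 33/33 = 1, a_6 = floor((49 + 49)/1) = 98.
  m_7 = 1*98 - 49 = 49, d_7 = (2434 - 49^2)/1 = 33/1 = 33: (m_7, d_7) = (m_1, d_1) = (49, 33), so from here the quotients repeat a_1, ..., a_6; the period length is 6.
So sqrt(2434) = [49; (2, 1, 48, 1, 2, 98)] with period length k = 6.
k is even, so the fundamental solution of x^2 - 2434y^2 = 1 is (p_{k-1}, q_{k-1}) = (p_5, q_5); compute convergents through index 5.
Convergents (p_i = a_i*p_{i-1} + p_{i-2}, q_i = a_i*q_{i-1} + q_{i-2} with p_{-2}=0, p_{-1}=1, q_{-2}=1, q_{-1}=0):
  i=0: a_0=49, p_0 = 49*1 + 0 = 49, q_0 = 49*0 + 1 = 1.
  i=1: a_1=2, p_1 = 2*49 + 1 = 99, q_1 = 2*1 + 0 = 2.
  i=2: a_2=1, p_2 = 1*99 + 49 = 148, q_2 = 1*2 + 1 = 3.
  i=3: a_3=48, p_3 = 48*148 + 99 = 7203, q_3 = 48*3 + 2 = 146.
  i=4: a_4=1, p_4 = 1*7203 + 148 = 7351, q_4 = 1*146 + 3 = 149.
  i=5: a_5=2, p_5 = 2*7351 + 7203 = 21905, q_5 = 2*149 + 146 = 444.
Check: 21905^2 - 2434*444^2 = 479829025 - 479829024 = 1, so (x, y) = (21905, 444) solves the equation, and by the theorem it is the least positive solution.

(x, y) = (21905, 444)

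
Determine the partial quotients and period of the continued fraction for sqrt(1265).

Write x_i = (sqrt(1265) + m_i)/d_i with (m_0, d_0) = (0, 1). a_0 = floor(sqrt(1265)) = 35, since 35^2 = 1225 <= 1265 < 1296 = 36^2.
Iterate m_{i+1} = d_i*a_i - m_i, d_{i+1} = (1265 - m_{i+1}^2)/d_i, a_{i+1} = floor((a_0 + m_{i+1})/d_{i+1}):
  m_1 = 1*35 - 0 = 35, d_1 = (1265 - 35^2)/1 = 40/1 = 40, a_1 = floor((35 + 35)/40) = 1.
  m_2 = 40*1 - 35 = 5, d_2 = (1265 - 5^2)/40 = 1240/40 = 31, a_2 = floor((35 + 5)/31) = 1.
  m_3 = 31*1 - 5 = 26, d_3 = (1265 - 26^2)/31 = 589/31 = 19, a_3 = floor((35 + 26)/19) = 3.
  m_4 = 19*3 - 26 = 31, d_4 = (1265 - 31^2)/19 = 304/19 = 16, a_4 = floor((35 + 31)/16) = 4.
  m_5 = 16*4 - 31 = 33, d_5 = (1265 - 33^2)/16 = 176/16 = 11, a_5 = floor((35 + 33)/11) = 6.
  m_6 = 11*6 - 33 = 33, d_6 = (1265 - 33^2)/11 = 176/11 = 16, a_6 = floor((35 + 33)/16) = 4.
  m_7 = 16*4 - 33 = 31, d_7 = (1265 - 31^2)/16 = 304/16 = 19, a_7 = floor((35 + 31)/19) = 3.
  m_8 = 19*3 - 31 = 26, d_8 = (1265 - 26^2)/19 = 589/19 = 31, a_8 = floor((35 + 26)/31) = 1.
  m_9 = 31*1 - 26 = 5, d_9 = (1265 - 5^2)/31 = 1240/31 = 40, a_9 = floor((35 + 5)/40) = 1.
  m_10 = 40*1 - 5 = 35, d_10 = (1265 - 35^2)/40 = 40/40 = 1, a_10 = floor((35 + 35)/1) = 70.
  m_11 = 1*70 - 35 = 35, d_11 = (1265 - 35^2)/1 = 40/1 = 40: (m_11, d_11) = (m_1, d_1) = (35, 40), so from here the quotients repeat a_1, ..., a_10; the period length is 10.
Hence the expansion of sqrt(1265) is a_0 = 35 followed by the repeating block 1, 1, 3, 4, 6, 4, 3, 1, 1, 70 (period 10).

[35; (1, 1, 3, 4, 6, 4, 3, 1, 1, 70)]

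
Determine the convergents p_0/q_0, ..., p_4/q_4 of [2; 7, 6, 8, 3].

2/1, 15/7, 92/43, 751/351, 2345/1096

Using the convergent recurrence p_i = a_i*p_{i-1} + p_{i-2}, q_i = a_i*q_{i-1} + q_{i-2} with p_{-2}=0, p_{-1}=1, q_{-2}=1, q_{-1}=0:
  i=0: a_0=2, p_0 = 2*1 + 0 = 2, q_0 = 2*0 + 1 = 1.
  i=1: a_1=7, p_1 = 7*2 + 1 = 15, q_1 = 7*1 + 0 = 7.
  i=2: a_2=6, p_2 = 6*15 + 2 = 92, q_2 = 6*7 + 1 = 43.
  i=3: a_3=8, p_3 = 8*92 + 15 = 751, q_3 = 8*43 + 7 = 351.
  i=4: a_4=3, p_4 = 3*751 + 92 = 2345, q_4 = 3*351 + 43 = 1096.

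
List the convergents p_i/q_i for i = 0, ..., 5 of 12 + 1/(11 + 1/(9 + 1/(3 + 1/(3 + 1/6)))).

12/1, 133/11, 1209/100, 3760/311, 12489/1033, 78694/6509

Using the convergent recurrence p_i = a_i*p_{i-1} + p_{i-2}, q_i = a_i*q_{i-1} + q_{i-2} with p_{-2}=0, p_{-1}=1, q_{-2}=1, q_{-1}=0:
  i=0: a_0=12, p_0 = 12*1 + 0 = 12, q_0 = 12*0 + 1 = 1.
  i=1: a_1=11, p_1 = 11*12 + 1 = 133, q_1 = 11*1 + 0 = 11.
  i=2: a_2=9, p_2 = 9*133 + 12 = 1209, q_2 = 9*11 + 1 = 100.
  i=3: a_3=3, p_3 = 3*1209 + 133 = 3760, q_3 = 3*100 + 11 = 311.
  i=4: a_4=3, p_4 = 3*3760 + 1209 = 12489, q_4 = 3*311 + 100 = 1033.
  i=5: a_5=6, p_5 = 6*12489 + 3760 = 78694, q_5 = 6*1033 + 311 = 6509.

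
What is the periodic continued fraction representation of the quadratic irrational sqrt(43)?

Write x_i = (sqrt(43) + m_i)/d_i with (m_0, d_0) = (0, 1). a_0 = floor(sqrt(43)) = 6, since 6^2 = 36 <= 43 < 49 = 7^2.
Iterate m_{i+1} = d_i*a_i - m_i, d_{i+1} = (43 - m_{i+1}^2)/d_i, a_{i+1} = floor((a_0 + m_{i+1})/d_{i+1}):
  m_1 = 1*6 - 0 = 6, d_1 = (43 - 6^2)/1 = 7/1 = 7, a_1 = floor((6 + 6)/7) = 1.
  m_2 = 7*1 - 6 = 1, d_2 = (43 - 1^2)/7 = 42/7 = 6, a_2 = floor((6 + 1)/6) = 1.
  m_3 = 6*1 - 1 = 5, d_3 = (43 - 5^2)/6 = 18/6 = 3, a_3 = floor((6 + 5)/3) = 3.
  m_4 = 3*3 - 5 = 4, d_4 = (43 - 4^2)/3 = 27/3 = 9, a_4 = floor((6 + 4)/9) = 1.
  m_5 = 9*1 - 4 = 5, d_5 = (43 - 5^2)/9 = 18/9 = 2, a_5 = floor((6 + 5)/2) = 5.
  m_6 = 2*5 - 5 = 5, d_6 = (43 - 5^2)/2 = 18/2 = 9, a_6 = floor((6 + 5)/9) = 1.
  m_7 = 9*1 - 5 = 4, d_7 = (43 - 4^2)/9 = 27/9 = 3, a_7 = floor((6 + 4)/3) = 3.
  m_8 = 3*3 - 4 = 5, d_8 = (43 - 5^2)/3 = 18/3 = 6, a_8 = floor((6 + 5)/6) = 1.
  m_9 = 6*1 - 5 = 1, d_9 = (43 - 1^2)/6 = 42/6 = 7, a_9 = floor((6 + 1)/7) = 1.
  m_10 = 7*1 - 1 = 6, d_10 = (43 - 6^2)/7 = 7/7 = 1, a_10 = floor((6 + 6)/1) = 12.
  m_11 = 1*12 - 6 = 6, d_11 = (43 - 6^2)/1 = 7/1 = 7: (m_11, d_11) = (m_1, d_1) = (6, 7), so from here the quotients repeat a_1, ..., a_10; the period length is 10.
Hence the expansion of sqrt(43) is a_0 = 6 followed by the repeating block 1, 1, 3, 1, 5, 1, 3, 1, 1, 12 (period 10).

[6; (1, 1, 3, 1, 5, 1, 3, 1, 1, 12)]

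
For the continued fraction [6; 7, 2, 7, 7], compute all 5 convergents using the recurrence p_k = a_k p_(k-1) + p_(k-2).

6/1, 43/7, 92/15, 687/112, 4901/799

Using the convergent recurrence p_i = a_i*p_{i-1} + p_{i-2}, q_i = a_i*q_{i-1} + q_{i-2} with p_{-2}=0, p_{-1}=1, q_{-2}=1, q_{-1}=0:
  i=0: a_0=6, p_0 = 6*1 + 0 = 6, q_0 = 6*0 + 1 = 1.
  i=1: a_1=7, p_1 = 7*6 + 1 = 43, q_1 = 7*1 + 0 = 7.
  i=2: a_2=2, p_2 = 2*43 + 6 = 92, q_2 = 2*7 + 1 = 15.
  i=3: a_3=7, p_3 = 7*92 + 43 = 687, q_3 = 7*15 + 7 = 112.
  i=4: a_4=7, p_4 = 7*687 + 92 = 4901, q_4 = 7*112 + 15 = 799.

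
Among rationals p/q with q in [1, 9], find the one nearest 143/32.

40/9

Expand x = 143/32 as a continued fraction with the Euclidean algorithm:
  143 = 4*32 + 15, so a_0 = 4.
  32 = 2*15 + 2, so a_1 = 2.
  15 = 7*2 + 1, so a_2 = 7.
  2 = 2*1 + 0, so a_3 = 2.
so x = [4; 2, 7, 2].
Convergents (p_i = a_i*p_{i-1} + p_{i-2}, q_i = a_i*q_{i-1} + q_{i-2} with p_{-2}=0, p_{-1}=1, q_{-2}=1, q_{-1}=0), until the denominator exceeds 9:
  i=0: a_0=4, p_0 = 4*1 + 0 = 4, q_0 = 4*0 + 1 = 1.
  i=1: a_1=2, p_1 = 2*4 + 1 = 9, q_1 = 2*1 + 0 = 2.
  i=2: a_2=7, p_2 = 7*9 + 4 = 67, q_2 = 7*2 + 1 = 15.
q_2 = 15 > 9, so the last convergent with denominator <= 9 is p_1/q_1 = 9/2.
The closest fraction with denominator <= 9 is either p_1/q_1 or the intermediate fraction (k*p_1 + p_0)/(k*q_1 + q_0) with the largest k >= 1 whose denominator stays <= 9; these approach x as k grows, and every other convergent or intermediate fraction in range is farther away.
Largest k: floor((9 - q_0)/q_1) = floor((9 - 1)/2) = 4.
That gives (4*9 + 4)/(4*2 + 1) = 40/9.
Compare the errors: |x - 9/2| = |143*2 - 9*32|/(32*2) = 2/64, and |x - 40/9| = |143*9 - 40*32|/(32*9) = 7/288.
Cross-multiplying, 7*64 = 448 < 576 = 2*288, so 7/288 is smaller: the intermediate fraction 40/9 is closer to x than 9/2.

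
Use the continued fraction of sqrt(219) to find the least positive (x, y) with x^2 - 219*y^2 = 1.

First expand sqrt(219) as a continued fraction. With x_i = (sqrt(219) + m_i)/d_i and (m_0, d_0) = (0, 1): a_0 = floor(sqrt(219)) = 14, since 14^2 = 196 <= 219 < 225 = 15^2.
Iterate m_{i+1} = d_i*a_i - m_i, d_{i+1} = (219 - m_{i+1}^2)/d_i, a_{i+1} = floor((a_0 + m_{i+1})/d_{i+1}):
  m_1 = 1*14 - 0 = 14, d_1 = (219 - 14^2)/1 = 23/1 = 23, a_1 = floor((14 + 14)/23) = 1.
  m_2 = 23*1 - 14 = 9, d_2 = (219 - 9^2)/23 = 138/23 = 6, a_2 = floor((14 + 9)/6) = 3.
  m_3 = 6*3 - 9 = 9, d_3 = (219 - 9^2)/6 = 138/6 = 23, a_3 = floor((14 + 9)/23) = 1.
  m_4 = 23*1 - 9 = 14, d_4 = (219 - 14^2)/23 = 23/23 = 1, a_4 = floor((14 + 14)/1) = 28.
  m_5 = 1*28 - 14 = 14, d_5 = (219 - 14^2)/1 = 23/1 = 23: (m_5, d_5) = (m_1, d_1) = (14, 23), so from here the quotients repeat a_1, ..., a_4; the period length is 4.
So sqrt(219) = [14; (1, 3, 1, 28)] with period length k = 4.
k is even, so the fundamental solution of x^2 - 219y^2 = 1 is (p_{k-1}, q_{k-1}) = (p_3, q_3); compute convergents through index 3.
Convergents (p_i = a_i*p_{i-1} + p_{i-2}, q_i = a_i*q_{i-1} + q_{i-2} with p_{-2}=0, p_{-1}=1, q_{-2}=1, q_{-1}=0):
  i=0: a_0=14, p_0 = 14*1 + 0 = 14, q_0 = 14*0 + 1 = 1.
  i=1: a_1=1, p_1 = 1*14 + 1 = 15, q_1 = 1*1 + 0 = 1.
  i=2: a_2=3, p_2 = 3*15 + 14 = 59, q_2 = 3*1 + 1 = 4.
  i=3: a_3=1, p_3 = 1*59 + 15 = 74, q_3 = 1*4 + 1 = 5.
Check: 74^2 - 219*5^2 = 5476 - 5475 = 1, so (x, y) = (74, 5) solves the equation, and by the theorem it is the least positive solution.

(x, y) = (74, 5)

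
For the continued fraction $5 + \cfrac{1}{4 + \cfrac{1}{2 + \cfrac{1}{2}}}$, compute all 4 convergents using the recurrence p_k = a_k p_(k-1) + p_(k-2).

Using the convergent recurrence p_i = a_i*p_{i-1} + p_{i-2}, q_i = a_i*q_{i-1} + q_{i-2} with p_{-2}=0, p_{-1}=1, q_{-2}=1, q_{-1}=0:
  i=0: a_0=5, p_0 = 5*1 + 0 = 5, q_0 = 5*0 + 1 = 1.
  i=1: a_1=4, p_1 = 4*5 + 1 = 21, q_1 = 4*1 + 0 = 4.
  i=2: a_2=2, p_2 = 2*21 + 5 = 47, q_2 = 2*4 + 1 = 9.
  i=3: a_3=2, p_3 = 2*47 + 21 = 115, q_3 = 2*9 + 4 = 22.

5/1, 21/4, 47/9, 115/22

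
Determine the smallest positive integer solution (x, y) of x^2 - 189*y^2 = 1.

(x, y) = (55, 4)

First expand sqrt(189) as a continued fraction. With x_i = (sqrt(189) + m_i)/d_i and (m_0, d_0) = (0, 1): a_0 = floor(sqrt(189)) = 13, since 13^2 = 169 <= 189 < 196 = 14^2.
Iterate m_{i+1} = d_i*a_i - m_i, d_{i+1} = (189 - m_{i+1}^2)/d_i, a_{i+1} = floor((a_0 + m_{i+1})/d_{i+1}):
  m_1 = 1*13 - 0 = 13, d_1 = (189 - 13^2)/1 = 20/1 = 20, a_1 = floor((13 + 13)/20) = 1.
  m_2 = 20*1 - 13 = 7, d_2 = (189 - 7^2)/20 = 140/20 = 7, a_2 = floor((13 + 7)/7) = 2.
  m_3 = 7*2 - 7 = 7, d_3 = (189 - 7^2)/7 = 140/7 = 20, a_3 = floor((13 + 7)/20) = 1.
  m_4 = 20*1 - 7 = 13, d_4 = (189 - 13^2)/20 = 20/20 = 1, a_4 = floor((13 + 13)/1) = 26.
  m_5 = 1*26 - 13 = 13, d_5 = (189 - 13^2)/1 = 20/1 = 20: (m_5, d_5) = (m_1, d_1) = (13, 20), so from here the quotients repeat a_1, ..., a_4; the period length is 4.
So sqrt(189) = [13; (1, 2, 1, 26)] with period length k = 4.
k is even, so the fundamental solution of x^2 - 189y^2 = 1 is (p_{k-1}, q_{k-1}) = (p_3, q_3); compute convergents through index 3.
Convergents (p_i = a_i*p_{i-1} + p_{i-2}, q_i = a_i*q_{i-1} + q_{i-2} with p_{-2}=0, p_{-1}=1, q_{-2}=1, q_{-1}=0):
  i=0: a_0=13, p_0 = 13*1 + 0 = 13, q_0 = 13*0 + 1 = 1.
  i=1: a_1=1, p_1 = 1*13 + 1 = 14, q_1 = 1*1 + 0 = 1.
  i=2: a_2=2, p_2 = 2*14 + 13 = 41, q_2 = 2*1 + 1 = 3.
  i=3: a_3=1, p_3 = 1*41 + 14 = 55, q_3 = 1*3 + 1 = 4.
Check: 55^2 - 189*4^2 = 3025 - 3024 = 1, so (x, y) = (55, 4) solves the equation, and by the theorem it is the least positive solution.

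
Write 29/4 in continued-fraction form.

Run the Euclidean algorithm on 29 and 4; the successive quotients are the partial quotients a_0, a_1, ... (each step inverts the fractional part left over by the previous one):
  29 = 7*4 + 1, so a_0 = 7.
  4 = 4*1 + 0, so a_1 = 4.
The remainder reaches 0 after 2 divisions, so the expansion has 2 partial quotients, read off in order.

[7; 4]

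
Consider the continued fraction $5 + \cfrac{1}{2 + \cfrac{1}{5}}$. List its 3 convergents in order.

5/1, 11/2, 60/11

Using the convergent recurrence p_i = a_i*p_{i-1} + p_{i-2}, q_i = a_i*q_{i-1} + q_{i-2} with p_{-2}=0, p_{-1}=1, q_{-2}=1, q_{-1}=0:
  i=0: a_0=5, p_0 = 5*1 + 0 = 5, q_0 = 5*0 + 1 = 1.
  i=1: a_1=2, p_1 = 2*5 + 1 = 11, q_1 = 2*1 + 0 = 2.
  i=2: a_2=5, p_2 = 5*11 + 5 = 60, q_2 = 5*2 + 1 = 11.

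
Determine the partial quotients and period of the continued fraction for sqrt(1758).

[41; (1, 12, 1, 82)]

Write x_i = (sqrt(1758) + m_i)/d_i with (m_0, d_0) = (0, 1). a_0 = floor(sqrt(1758)) = 41, since 41^2 = 1681 <= 1758 < 1764 = 42^2.
Iterate m_{i+1} = d_i*a_i - m_i, d_{i+1} = (1758 - m_{i+1}^2)/d_i, a_{i+1} = floor((a_0 + m_{i+1})/d_{i+1}):
  m_1 = 1*41 - 0 = 41, d_1 = (1758 - 41^2)/1 = 77/1 = 77, a_1 = floor((41 + 41)/77) = 1.
  m_2 = 77*1 - 41 = 36, d_2 = (1758 - 36^2)/77 = 462/77 = 6, a_2 = floor((41 + 36)/6) = 12.
  m_3 = 6*12 - 36 = 36, d_3 = (1758 - 36^2)/6 = 462/6 = 77, a_3 = floor((41 + 36)/77) = 1.
  m_4 = 77*1 - 36 = 41, d_4 = (1758 - 41^2)/77 = 77/77 = 1, a_4 = floor((41 + 41)/1) = 82.
  m_5 = 1*82 - 41 = 41, d_5 = (1758 - 41^2)/1 = 77/1 = 77: (m_5, d_5) = (m_1, d_1) = (41, 77), so from here the quotients repeat a_1, ..., a_4; the period length is 4.
Hence the expansion of sqrt(1758) is a_0 = 41 followed by the repeating block 1, 12, 1, 82 (period 4).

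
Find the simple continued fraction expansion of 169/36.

Run the Euclidean algorithm on 169 and 36; the successive quotients are the partial quotients a_0, a_1, ... (each step inverts the fractional part left over by the previous one):
  169 = 4*36 + 25, so a_0 = 4.
  36 = 1*25 + 11, so a_1 = 1.
  25 = 2*11 + 3, so a_2 = 2.
  11 = 3*3 + 2, so a_3 = 3.
  3 = 1*2 + 1, so a_4 = 1.
  2 = 2*1 + 0, so a_5 = 2.
The remainder reaches 0 after 6 divisions, so the expansion has 6 partial quotients, read off in order.

[4; 1, 2, 3, 1, 2]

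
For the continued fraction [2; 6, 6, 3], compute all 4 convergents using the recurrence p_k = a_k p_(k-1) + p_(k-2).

2/1, 13/6, 80/37, 253/117

Using the convergent recurrence p_i = a_i*p_{i-1} + p_{i-2}, q_i = a_i*q_{i-1} + q_{i-2} with p_{-2}=0, p_{-1}=1, q_{-2}=1, q_{-1}=0:
  i=0: a_0=2, p_0 = 2*1 + 0 = 2, q_0 = 2*0 + 1 = 1.
  i=1: a_1=6, p_1 = 6*2 + 1 = 13, q_1 = 6*1 + 0 = 6.
  i=2: a_2=6, p_2 = 6*13 + 2 = 80, q_2 = 6*6 + 1 = 37.
  i=3: a_3=3, p_3 = 3*80 + 13 = 253, q_3 = 3*37 + 6 = 117.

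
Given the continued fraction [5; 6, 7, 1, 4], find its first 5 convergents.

Using the convergent recurrence p_i = a_i*p_{i-1} + p_{i-2}, q_i = a_i*q_{i-1} + q_{i-2} with p_{-2}=0, p_{-1}=1, q_{-2}=1, q_{-1}=0:
  i=0: a_0=5, p_0 = 5*1 + 0 = 5, q_0 = 5*0 + 1 = 1.
  i=1: a_1=6, p_1 = 6*5 + 1 = 31, q_1 = 6*1 + 0 = 6.
  i=2: a_2=7, p_2 = 7*31 + 5 = 222, q_2 = 7*6 + 1 = 43.
  i=3: a_3=1, p_3 = 1*222 + 31 = 253, q_3 = 1*43 + 6 = 49.
  i=4: a_4=4, p_4 = 4*253 + 222 = 1234, q_4 = 4*49 + 43 = 239.

5/1, 31/6, 222/43, 253/49, 1234/239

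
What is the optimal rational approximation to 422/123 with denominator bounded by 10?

Expand x = 422/123 as a continued fraction with the Euclidean algorithm:
  422 = 3*123 + 53, so a_0 = 3.
  123 = 2*53 + 17, so a_1 = 2.
  53 = 3*17 + 2, so a_2 = 3.
  17 = 8*2 + 1, so a_3 = 8.
  2 = 2*1 + 0, so a_4 = 2.
so x = [3; 2, 3, 8, 2].
Convergents (p_i = a_i*p_{i-1} + p_{i-2}, q_i = a_i*q_{i-1} + q_{i-2} with p_{-2}=0, p_{-1}=1, q_{-2}=1, q_{-1}=0), until the denominator exceeds 10:
  i=0: a_0=3, p_0 = 3*1 + 0 = 3, q_0 = 3*0 + 1 = 1.
  i=1: a_1=2, p_1 = 2*3 + 1 = 7, q_1 = 2*1 + 0 = 2.
  i=2: a_2=3, p_2 = 3*7 + 3 = 24, q_2 = 3*2 + 1 = 7.
  i=3: a_3=8, p_3 = 8*24 + 7 = 199, q_3 = 8*7 + 2 = 58.
q_3 = 58 > 10, so the last convergent with denominator <= 10 is p_2/q_2 = 24/7.
The closest fraction with denominator <= 10 is either p_2/q_2 or the intermediate fraction (k*p_2 + p_1)/(k*q_2 + q_1) with the largest k >= 1 whose denominator stays <= 10; these approach x as k grows, and every other convergent or intermediate fraction in range is farther away.
Largest k: floor((10 - q_1)/q_2) = floor((10 - 2)/7) = 1.
That gives (1*24 + 7)/(1*7 + 2) = 31/9.
Compare the errors: |x - 24/7| = |422*7 - 24*123|/(123*7) = 2/861, and |x - 31/9| = |422*9 - 31*123|/(123*9) = 15/1107.
Cross-multiplying, 2*1107 = 2214 < 12915 = 15*861, so 2/861 is smaller: the convergent 24/7 is closer to x than 31/9.

24/7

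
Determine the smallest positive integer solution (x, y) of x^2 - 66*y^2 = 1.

First expand sqrt(66) as a continued fraction. With x_i = (sqrt(66) + m_i)/d_i and (m_0, d_0) = (0, 1): a_0 = floor(sqrt(66)) = 8, since 8^2 = 64 <= 66 < 81 = 9^2.
Iterate m_{i+1} = d_i*a_i - m_i, d_{i+1} = (66 - m_{i+1}^2)/d_i, a_{i+1} = floor((a_0 + m_{i+1})/d_{i+1}):
  m_1 = 1*8 - 0 = 8, d_1 = (66 - 8^2)/1 = 2/1 = 2, a_1 = floor((8 + 8)/2) = 8.
  m_2 = 2*8 - 8 = 8, d_2 = (66 - 8^2)/2 = 2/2 = 1, a_2 = floor((8 + 8)/1) = 16.
  m_3 = 1*16 - 8 = 8, d_3 = (66 - 8^2)/1 = 2/1 = 2: (m_3, d_3) = (m_1, d_1) = (8, 2), so from here the quotients repeat a_1, a_2; the period length is 2.
So sqrt(66) = [8; (8, 16)] with period length k = 2.
k is even, so the fundamental solution of x^2 - 66y^2 = 1 is (p_{k-1}, q_{k-1}) = (p_1, q_1); compute convergents through index 1.
Convergents (p_i = a_i*p_{i-1} + p_{i-2}, q_i = a_i*q_{i-1} + q_{i-2} with p_{-2}=0, p_{-1}=1, q_{-2}=1, q_{-1}=0):
  i=0: a_0=8, p_0 = 8*1 + 0 = 8, q_0 = 8*0 + 1 = 1.
  i=1: a_1=8, p_1 = 8*8 + 1 = 65, q_1 = 8*1 + 0 = 8.
Check: 65^2 - 66*8^2 = 4225 - 4224 = 1, so (x, y) = (65, 8) solves the equation, and by the theorem it is the least positive solution.

(x, y) = (65, 8)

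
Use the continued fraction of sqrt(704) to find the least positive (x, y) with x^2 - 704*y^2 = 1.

First expand sqrt(704) as a continued fraction. With x_i = (sqrt(704) + m_i)/d_i and (m_0, d_0) = (0, 1): a_0 = floor(sqrt(704)) = 26, since 26^2 = 676 <= 704 < 729 = 27^2.
Iterate m_{i+1} = d_i*a_i - m_i, d_{i+1} = (704 - m_{i+1}^2)/d_i, a_{i+1} = floor((a_0 + m_{i+1})/d_{i+1}):
  m_1 = 1*26 - 0 = 26, d_1 = (704 - 26^2)/1 = 28/1 = 28, a_1 = floor((26 + 26)/28) = 1.
  m_2 = 28*1 - 26 = 2, d_2 = (704 - 2^2)/28 = 700/28 = 25, a_2 = floor((26 + 2)/25) = 1.
  m_3 = 25*1 - 2 = 23, d_3 = (704 - 23^2)/25 = 175/25 = 7, a_3 = floor((26 + 23)/7) = 7.
  m_4 = 7*7 - 23 = 26, d_4 = (704 - 26^2)/7 = 28/7 = 4, a_4 = floor((26 + 26)/4) = 13.
  m_5 = 4*13 - 26 = 26, d_5 = (704 - 26^2)/4 = 28/4 = 7, a_5 = floor((26 + 26)/7) = 7.
  m_6 = 7*7 - 26 = 23, d_6 = (704 - 23^2)/7 = 175/7 = 25, a_6 = floor((26 + 23)/25) = 1.
  m_7 = 25*1 - 23 = 2, d_7 = (704 - 2^2)/25 = 700/25 = 28, a_7 = floor((26 + 2)/28) = 1.
  m_8 = 28*1 - 2 = 26, d_8 = (704 - 26^2)/28 = 28/28 = 1, a_8 = floor((26 + 26)/1) = 52.
  m_9 = 1*52 - 26 = 26, d_9 = (704 - 26^2)/1 = 28/1 = 28: (m_9, d_9) = (m_1, d_1) = (26, 28), so from here the quotients repeat a_1, ..., a_8; the period length is 8.
So sqrt(704) = [26; (1, 1, 7, 13, 7, 1, 1, 52)] with period length k = 8.
k is even, so the fundamental solution of x^2 - 704y^2 = 1 is (p_{k-1}, q_{k-1}) = (p_7, q_7); compute convergents through index 7.
Convergents (p_i = a_i*p_{i-1} + p_{i-2}, q_i = a_i*q_{i-1} + q_{i-2} with p_{-2}=0, p_{-1}=1, q_{-2}=1, q_{-1}=0):
  i=0: a_0=26, p_0 = 26*1 + 0 = 26, q_0 = 26*0 + 1 = 1.
  i=1: a_1=1, p_1 = 1*26 + 1 = 27, q_1 = 1*1 + 0 = 1.
  i=2: a_2=1, p_2 = 1*27 + 26 = 53, q_2 = 1*1 + 1 = 2.
  i=3: a_3=7, p_3 = 7*53 + 27 = 398, q_3 = 7*2 + 1 = 15.
  i=4: a_4=13, p_4 = 13*398 + 53 = 5227, q_4 = 13*15 + 2 = 197.
  i=5: a_5=7, p_5 = 7*5227 + 398 = 36987, q_5 = 7*197 + 15 = 1394.
  i=6: a_6=1, p_6 = 1*36987 + 5227 = 42214, q_6 = 1*1394 + 197 = 1591.
  i=7: a_7=1, p_7 = 1*42214 + 36987 = 79201, q_7 = 1*1591 + 1394 = 2985.
Check: 79201^2 - 704*2985^2 = 6272798401 - 6272798400 = 1, so (x, y) = (79201, 2985) solves the equation, and by the theorem it is the least positive solution.

(x, y) = (79201, 2985)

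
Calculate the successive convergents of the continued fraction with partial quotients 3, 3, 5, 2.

Using the convergent recurrence p_i = a_i*p_{i-1} + p_{i-2}, q_i = a_i*q_{i-1} + q_{i-2} with p_{-2}=0, p_{-1}=1, q_{-2}=1, q_{-1}=0:
  i=0: a_0=3, p_0 = 3*1 + 0 = 3, q_0 = 3*0 + 1 = 1.
  i=1: a_1=3, p_1 = 3*3 + 1 = 10, q_1 = 3*1 + 0 = 3.
  i=2: a_2=5, p_2 = 5*10 + 3 = 53, q_2 = 5*3 + 1 = 16.
  i=3: a_3=2, p_3 = 2*53 + 10 = 116, q_3 = 2*16 + 3 = 35.

3/1, 10/3, 53/16, 116/35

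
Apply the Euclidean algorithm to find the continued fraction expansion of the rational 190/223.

Run the Euclidean algorithm on 190 and 223; the successive quotients are the partial quotients a_0, a_1, ... (each step inverts the fractional part left over by the previous one):
  190 = 0*223 + 190, so a_0 = 0.
  223 = 1*190 + 33, so a_1 = 1.
  190 = 5*33 + 25, so a_2 = 5.
  33 = 1*25 + 8, so a_3 = 1.
  25 = 3*8 + 1, so a_4 = 3.
  8 = 8*1 + 0, so a_5 = 8.
The remainder reaches 0 after 6 divisions, so the expansion has 6 partial quotients, read off in order.

[0; 1, 5, 1, 3, 8]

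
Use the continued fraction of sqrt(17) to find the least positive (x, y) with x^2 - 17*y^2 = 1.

First expand sqrt(17) as a continued fraction. With x_i = (sqrt(17) + m_i)/d_i and (m_0, d_0) = (0, 1): a_0 = floor(sqrt(17)) = 4, since 4^2 = 16 <= 17 < 25 = 5^2.
Iterate m_{i+1} = d_i*a_i - m_i, d_{i+1} = (17 - m_{i+1}^2)/d_i, a_{i+1} = floor((a_0 + m_{i+1})/d_{i+1}):
  m_1 = 1*4 - 0 = 4, d_1 = (17 - 4^2)/1 = 1/1 = 1, a_1 = floor((4 + 4)/1) = 8.
  m_2 = 1*8 - 4 = 4, d_2 = (17 - 4^2)/1 = 1/1 = 1: (m_2, d_2) = (m_1, d_1) = (4, 1), so from here the quotient a_1 repeats; the period length is 1.
So sqrt(17) = [4; (8)] with period length k = 1.
k is odd, so (p_{k-1}, q_{k-1}) only solves x^2 - 17y^2 = -1 and the fundamental solution of x^2 - 17y^2 = 1 is (p_{2k-1}, q_{2k-1}) = (p_1, q_1); compute convergents through index 1, running through the period twice.
Convergents (p_i = a_i*p_{i-1} + p_{i-2}, q_i = a_i*q_{i-1} + q_{i-2} with p_{-2}=0, p_{-1}=1, q_{-2}=1, q_{-1}=0):
  i=0: a_0=4, p_0 = 4*1 + 0 = 4, q_0 = 4*0 + 1 = 1.
  i=1: a_1=8, p_1 = 8*4 + 1 = 33, q_1 = 8*1 + 0 = 8.
Indeed p_0^2 - 17*q_0^2 = 16 - 17 = -1, not +1.
Check: 33^2 - 17*8^2 = 1089 - 1088 = 1, so (x, y) = (33, 8) solves the equation, and by the theorem it is the least positive solution.

(x, y) = (33, 8)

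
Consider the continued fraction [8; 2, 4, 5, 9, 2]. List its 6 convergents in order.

8/1, 17/2, 76/9, 397/47, 3649/432, 7695/911

Using the convergent recurrence p_i = a_i*p_{i-1} + p_{i-2}, q_i = a_i*q_{i-1} + q_{i-2} with p_{-2}=0, p_{-1}=1, q_{-2}=1, q_{-1}=0:
  i=0: a_0=8, p_0 = 8*1 + 0 = 8, q_0 = 8*0 + 1 = 1.
  i=1: a_1=2, p_1 = 2*8 + 1 = 17, q_1 = 2*1 + 0 = 2.
  i=2: a_2=4, p_2 = 4*17 + 8 = 76, q_2 = 4*2 + 1 = 9.
  i=3: a_3=5, p_3 = 5*76 + 17 = 397, q_3 = 5*9 + 2 = 47.
  i=4: a_4=9, p_4 = 9*397 + 76 = 3649, q_4 = 9*47 + 9 = 432.
  i=5: a_5=2, p_5 = 2*3649 + 397 = 7695, q_5 = 2*432 + 47 = 911.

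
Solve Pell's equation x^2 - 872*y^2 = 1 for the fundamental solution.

First expand sqrt(872) as a continued fraction. With x_i = (sqrt(872) + m_i)/d_i and (m_0, d_0) = (0, 1): a_0 = floor(sqrt(872)) = 29, since 29^2 = 841 <= 872 < 900 = 30^2.
Iterate m_{i+1} = d_i*a_i - m_i, d_{i+1} = (872 - m_{i+1}^2)/d_i, a_{i+1} = floor((a_0 + m_{i+1})/d_{i+1}):
  m_1 = 1*29 - 0 = 29, d_1 = (872 - 29^2)/1 = 31/1 = 31, a_1 = floor((29 + 29)/31) = 1.
  m_2 = 31*1 - 29 = 2, d_2 = (872 - 2^2)/31 = 868/31 = 28, a_2 = floor((29 + 2)/28) = 1.
  m_3 = 28*1 - 2 = 26, d_3 = (872 - 26^2)/28 = 196/28 = 7, a_3 = floor((29 + 26)/7) = 7.
  m_4 = 7*7 - 26 = 23, d_4 = (872 - 23^2)/7 = 343/7 = 49, a_4 = floor((29 + 23)/49) = 1.
  m_5 = 49*1 - 23 = 26, d_5 = (872 - 26^2)/49 = 196/49 = 4, a_5 = floor((29 + 26)/4) = 13.
  m_6 = 4*13 - 26 = 26, d_6 = (872 - 26^2)/4 = 196/4 = 49, a_6 = floor((29 + 26)/49) = 1.
  m_7 = 49*1 - 26 = 23, d_7 = (872 - 23^2)/49 = 343/49 = 7, a_7 = floor((29 + 23)/7) = 7.
  m_8 = 7*7 - 23 = 26, d_8 = (872 - 26^2)/7 = 196/7 = 28, a_8 = floor((29 + 26)/28) = 1.
  m_9 = 28*1 - 26 = 2, d_9 = (872 - 2^2)/28 = 868/28 = 31, a_9 = floor((29 + 2)/31) = 1.
  m_10 = 31*1 - 2 = 29, d_10 = (872 - 29^2)/31 = 31/31 = 1, a_10 = floor((29 + 29)/1) = 58.
  m_11 = 1*58 - 29 = 29, d_11 = (872 - 29^2)/1 = 31/1 = 31: (m_11, d_11) = (m_1, d_1) = (29, 31), so from here the quotients repeat a_1, ..., a_10; the period length is 10.
So sqrt(872) = [29; (1, 1, 7, 1, 13, 1, 7, 1, 1, 58)] with period length k = 10.
k is even, so the fundamental solution of x^2 - 872y^2 = 1 is (p_{k-1}, q_{k-1}) = (p_9, q_9); compute convergents through index 9.
Convergents (p_i = a_i*p_{i-1} + p_{i-2}, q_i = a_i*q_{i-1} + q_{i-2} with p_{-2}=0, p_{-1}=1, q_{-2}=1, q_{-1}=0):
  i=0: a_0=29, p_0 = 29*1 + 0 = 29, q_0 = 29*0 + 1 = 1.
  i=1: a_1=1, p_1 = 1*29 + 1 = 30, q_1 = 1*1 + 0 = 1.
  i=2: a_2=1, p_2 = 1*30 + 29 = 59, q_2 = 1*1 + 1 = 2.
  i=3: a_3=7, p_3 = 7*59 + 30 = 443, q_3 = 7*2 + 1 = 15.
  i=4: a_4=1, p_4 = 1*443 + 59 = 502, q_4 = 1*15 + 2 = 17.
  i=5: a_5=13, p_5 = 13*502 + 443 = 6969, q_5 = 13*17 + 15 = 236.
  i=6: a_6=1, p_6 = 1*6969 + 502 = 7471, q_6 = 1*236 + 17 = 253.
  i=7: a_7=7, p_7 = 7*7471 + 6969 = 59266, q_7 = 7*253 + 236 = 2007.
  i=8: a_8=1, p_8 = 1*59266 + 7471 = 66737, q_8 = 1*2007 + 253 = 2260.
  i=9: a_9=1, p_9 = 1*66737 + 59266 = 126003, q_9 = 1*2260 + 2007 = 4267.
Check: 126003^2 - 872*4267^2 = 15876756009 - 15876756008 = 1, so (x, y) = (126003, 4267) solves the equation, and by the theorem it is the least positive solution.

(x, y) = (126003, 4267)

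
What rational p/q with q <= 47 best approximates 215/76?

Expand x = 215/76 as a continued fraction with the Euclidean algorithm:
  215 = 2*76 + 63, so a_0 = 2.
  76 = 1*63 + 13, so a_1 = 1.
  63 = 4*13 + 11, so a_2 = 4.
  13 = 1*11 + 2, so a_3 = 1.
  11 = 5*2 + 1, so a_4 = 5.
  2 = 2*1 + 0, so a_5 = 2.
so x = [2; 1, 4, 1, 5, 2].
Convergents (p_i = a_i*p_{i-1} + p_{i-2}, q_i = a_i*q_{i-1} + q_{i-2} with p_{-2}=0, p_{-1}=1, q_{-2}=1, q_{-1}=0), until the denominator exceeds 47:
  i=0: a_0=2, p_0 = 2*1 + 0 = 2, q_0 = 2*0 + 1 = 1.
  i=1: a_1=1, p_1 = 1*2 + 1 = 3, q_1 = 1*1 + 0 = 1.
  i=2: a_2=4, p_2 = 4*3 + 2 = 14, q_2 = 4*1 + 1 = 5.
  i=3: a_3=1, p_3 = 1*14 + 3 = 17, q_3 = 1*5 + 1 = 6.
  i=4: a_4=5, p_4 = 5*17 + 14 = 99, q_4 = 5*6 + 5 = 35.
  i=5: a_5=2, p_5 = 2*99 + 17 = 215, q_5 = 2*35 + 6 = 76.
q_5 = 76 > 47, so the last convergent with denominator <= 47 is p_4/q_4 = 99/35.
The closest fraction with denominator <= 47 is either p_4/q_4 or the intermediate fraction (k*p_4 + p_3)/(k*q_4 + q_3) with the largest k >= 1 whose denominator stays <= 47; these approach x as k grows, and every other convergent or intermediate fraction in range is farther away.
Largest k: floor((47 - q_3)/q_4) = floor((47 - 6)/35) = 1.
That gives (1*99 + 17)/(1*35 + 6) = 116/41.
Compare the errors: |x - 99/35| = |215*35 - 99*76|/(76*35) = 1/2660, and |x - 116/41| = |215*41 - 116*76|/(76*41) = 1/3116.
Cross-multiplying, 1*2660 = 2660 < 3116 = 1*3116, so 1/3116 is smaller: the intermediate fraction 116/41 is closer to x than 99/35.

116/41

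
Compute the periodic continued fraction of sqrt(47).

[6; (1, 5, 1, 12)]

Write x_i = (sqrt(47) + m_i)/d_i with (m_0, d_0) = (0, 1). a_0 = floor(sqrt(47)) = 6, since 6^2 = 36 <= 47 < 49 = 7^2.
Iterate m_{i+1} = d_i*a_i - m_i, d_{i+1} = (47 - m_{i+1}^2)/d_i, a_{i+1} = floor((a_0 + m_{i+1})/d_{i+1}):
  m_1 = 1*6 - 0 = 6, d_1 = (47 - 6^2)/1 = 11/1 = 11, a_1 = floor((6 + 6)/11) = 1.
  m_2 = 11*1 - 6 = 5, d_2 = (47 - 5^2)/11 = 22/11 = 2, a_2 = floor((6 + 5)/2) = 5.
  m_3 = 2*5 - 5 = 5, d_3 = (47 - 5^2)/2 = 22/2 = 11, a_3 = floor((6 + 5)/11) = 1.
  m_4 = 11*1 - 5 = 6, d_4 = (47 - 6^2)/11 = 11/11 = 1, a_4 = floor((6 + 6)/1) = 12.
  m_5 = 1*12 - 6 = 6, d_5 = (47 - 6^2)/1 = 11/1 = 11: (m_5, d_5) = (m_1, d_1) = (6, 11), so from here the quotients repeat a_1, ..., a_4; the period length is 4.
Hence the expansion of sqrt(47) is a_0 = 6 followed by the repeating block 1, 5, 1, 12 (period 4).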